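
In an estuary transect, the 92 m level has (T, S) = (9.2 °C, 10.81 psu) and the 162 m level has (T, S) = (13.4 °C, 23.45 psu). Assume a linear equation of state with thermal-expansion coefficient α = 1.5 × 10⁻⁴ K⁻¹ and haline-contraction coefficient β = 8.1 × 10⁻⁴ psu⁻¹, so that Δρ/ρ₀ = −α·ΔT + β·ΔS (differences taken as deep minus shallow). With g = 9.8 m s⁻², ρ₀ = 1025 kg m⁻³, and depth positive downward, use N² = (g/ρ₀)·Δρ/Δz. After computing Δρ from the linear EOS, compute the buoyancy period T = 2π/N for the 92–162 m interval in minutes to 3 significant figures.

2.86 min

ΔT = +4.2 K, ΔS = +12.64 psu (deep − shallow).
Δρ/ρ₀ = −αΔT + βΔS = -6.30 × 10⁻⁴ + 0.0102384 = 9.6084 × 10⁻³, so Δρ ≈ 9.849 kg m⁻³.
N² = (g/ρ₀)·Δρ/Δz = g·(Δρ/ρ₀)/Δz = 9.8 × 9.6084 × 10⁻³ / 70 = 1.3452 × 10⁻³ s⁻².
N = √(1.3452 × 10⁻³) = 0.036677 rad s⁻¹ → T = 2π/N = 171.31 s = 2.8552 min ≈ 2.86 min.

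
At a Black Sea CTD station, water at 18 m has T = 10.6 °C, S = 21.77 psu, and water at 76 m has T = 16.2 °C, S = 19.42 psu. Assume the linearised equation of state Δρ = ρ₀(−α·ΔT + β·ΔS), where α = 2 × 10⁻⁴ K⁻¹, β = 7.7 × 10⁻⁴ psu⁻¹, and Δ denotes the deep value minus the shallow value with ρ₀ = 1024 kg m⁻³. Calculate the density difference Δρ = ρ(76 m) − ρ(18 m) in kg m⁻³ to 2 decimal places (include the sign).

-3.00 kg m⁻³

ΔT = +5.6 K, ΔS = -2.35 psu (deep − shallow).
Δρ/ρ₀ = −(2 × 10⁻⁴)(+5.6) + (7.7 × 10⁻⁴)(-2.35) = -2.9295 × 10⁻³.
Δρ = 1024 × (-2.9295 × 10⁻³) = -3.00 kg m⁻³.
Negative Δρ: lighter below, statically unstable.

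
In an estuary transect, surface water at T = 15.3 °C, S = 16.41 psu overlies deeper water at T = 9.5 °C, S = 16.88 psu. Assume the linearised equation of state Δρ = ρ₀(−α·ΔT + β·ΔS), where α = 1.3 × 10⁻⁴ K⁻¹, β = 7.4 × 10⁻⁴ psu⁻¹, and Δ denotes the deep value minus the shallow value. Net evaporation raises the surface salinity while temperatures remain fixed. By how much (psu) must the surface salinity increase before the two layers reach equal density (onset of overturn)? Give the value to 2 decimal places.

Neutral buoyancy requires −α(T_deep − T_surf) + β(S_deep − S_surf′) = 0.
S_surf′ = S_deep − (α/β)·ΔT = 16.88 − (1.3 × 10⁻⁴/7.4 × 10⁻⁴)·(-5.8) = 17.8989 psu.
Increase required: 17.8989 − 16.41 = 1.4889 psu.

1.49 psu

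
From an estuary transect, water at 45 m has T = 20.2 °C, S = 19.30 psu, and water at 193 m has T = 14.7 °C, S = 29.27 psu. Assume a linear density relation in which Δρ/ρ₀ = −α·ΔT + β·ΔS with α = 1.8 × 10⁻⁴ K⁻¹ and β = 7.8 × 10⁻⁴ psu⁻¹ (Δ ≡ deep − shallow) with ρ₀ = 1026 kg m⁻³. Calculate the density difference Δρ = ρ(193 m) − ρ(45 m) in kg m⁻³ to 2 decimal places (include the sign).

+8.99 kg m⁻³

ΔT = -5.5 K, ΔS = +9.97 psu (deep − shallow).
Δρ/ρ₀ = −(1.8 × 10⁻⁴)(-5.5) + (7.8 × 10⁻⁴)(+9.97) = 8.7666 × 10⁻³.
Δρ = 1026 × (8.7666 × 10⁻³) = +8.99 kg m⁻³.
Positive Δρ: denser below, stable.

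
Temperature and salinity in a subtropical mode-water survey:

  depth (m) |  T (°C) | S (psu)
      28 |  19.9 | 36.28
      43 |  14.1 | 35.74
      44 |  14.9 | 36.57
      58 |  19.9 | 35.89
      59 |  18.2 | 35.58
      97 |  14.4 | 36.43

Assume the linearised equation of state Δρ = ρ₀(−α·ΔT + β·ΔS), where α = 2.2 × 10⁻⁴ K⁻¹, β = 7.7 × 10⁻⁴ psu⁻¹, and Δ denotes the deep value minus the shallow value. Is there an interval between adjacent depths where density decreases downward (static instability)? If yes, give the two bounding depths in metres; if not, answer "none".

44–58 m

Evaluate Δρ/ρ₀ = −αΔT + βΔS across each adjacent pair:
  28–43 m: −αΔT+βΔS = −(2.2 × 10⁻⁴)(-5.8)+(7.7 × 10⁻⁴)(-0.54) = 8.6 × 10⁻⁴ → stable
  43–44 m: −αΔT+βΔS = −(2.2 × 10⁻⁴)(+0.8)+(7.7 × 10⁻⁴)(+0.83) = 4.6 × 10⁻⁴ → stable
  44–58 m: −αΔT+βΔS = −(2.2 × 10⁻⁴)(+5.0)+(7.7 × 10⁻⁴)(-0.68) = -1.6 × 10⁻³ → UNSTABLE
  58–59 m: −αΔT+βΔS = −(2.2 × 10⁻⁴)(-1.7)+(7.7 × 10⁻⁴)(-0.31) = 1.4 × 10⁻⁴ → stable
  59–97 m: −αΔT+βΔS = −(2.2 × 10⁻⁴)(-3.8)+(7.7 × 10⁻⁴)(+0.85) = 1.5 × 10⁻³ → stable
The 44–58 m interval has Δρ < 0: lighter water underlies denser water.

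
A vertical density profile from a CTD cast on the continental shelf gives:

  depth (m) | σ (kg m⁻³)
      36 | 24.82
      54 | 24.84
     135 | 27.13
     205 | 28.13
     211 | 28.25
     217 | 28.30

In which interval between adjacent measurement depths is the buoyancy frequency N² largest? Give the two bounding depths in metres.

Compute the density gradient over each adjacent pair:
  36–54 m: Δρ/Δz = 0.02/18 = 1.1 × 10⁻³ kg m⁻⁴
  54–135 m: Δρ/Δz = 2.29/81 = 0.028 kg m⁻⁴
  135–205 m: Δρ/Δz = 1.00/70 = 0.014 kg m⁻⁴
  205–211 m: Δρ/Δz = 0.12/6 = 0.020 kg m⁻⁴
  211–217 m: Δρ/Δz = 0.05/6 = 8.3 × 10⁻³ kg m⁻⁴
The largest gradient is in the 54–135 m interval — the pycnocline.

54–135 m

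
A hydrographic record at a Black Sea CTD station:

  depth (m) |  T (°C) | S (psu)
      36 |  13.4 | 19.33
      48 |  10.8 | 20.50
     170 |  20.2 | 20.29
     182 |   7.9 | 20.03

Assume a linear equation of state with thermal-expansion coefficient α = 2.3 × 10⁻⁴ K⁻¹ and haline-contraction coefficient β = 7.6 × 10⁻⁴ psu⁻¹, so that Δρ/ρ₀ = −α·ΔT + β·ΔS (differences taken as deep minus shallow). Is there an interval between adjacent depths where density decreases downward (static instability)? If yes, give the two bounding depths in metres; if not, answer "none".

48–170 m

Evaluate Δρ/ρ₀ = −αΔT + βΔS across each adjacent pair:
  36–48 m: −αΔT+βΔS = −(2.3 × 10⁻⁴)(-2.6)+(7.6 × 10⁻⁴)(+1.17) = 1.5 × 10⁻³ → stable
  48–170 m: −αΔT+βΔS = −(2.3 × 10⁻⁴)(+9.4)+(7.6 × 10⁻⁴)(-0.21) = -2.3 × 10⁻³ → UNSTABLE
  170–182 m: −αΔT+βΔS = −(2.3 × 10⁻⁴)(-12.3)+(7.6 × 10⁻⁴)(-0.26) = 2.6 × 10⁻³ → stable
The 48–170 m interval has Δρ < 0: lighter water underlies denser water.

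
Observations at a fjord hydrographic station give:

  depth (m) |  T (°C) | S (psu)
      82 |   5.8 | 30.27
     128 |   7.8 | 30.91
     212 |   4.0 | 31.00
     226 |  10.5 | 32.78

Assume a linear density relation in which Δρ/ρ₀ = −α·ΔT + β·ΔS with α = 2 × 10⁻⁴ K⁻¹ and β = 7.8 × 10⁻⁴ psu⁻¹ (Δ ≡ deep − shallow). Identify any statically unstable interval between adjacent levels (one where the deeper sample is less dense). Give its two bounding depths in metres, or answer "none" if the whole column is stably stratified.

none

Evaluate Δρ/ρ₀ = −αΔT + βΔS across each adjacent pair:
  82–128 m: −αΔT+βΔS = −(2 × 10⁻⁴)(+2.0)+(7.8 × 10⁻⁴)(+0.64) = 9.9 × 10⁻⁵ → stable
  128–212 m: −αΔT+βΔS = −(2 × 10⁻⁴)(-3.8)+(7.8 × 10⁻⁴)(+0.09) = 8.3 × 10⁻⁴ → stable
  212–226 m: −αΔT+βΔS = −(2 × 10⁻⁴)(+6.5)+(7.8 × 10⁻⁴)(+1.78) = 8.8 × 10⁻⁵ → stable
Every interval has Δρ > 0: the column is stably stratified throughout.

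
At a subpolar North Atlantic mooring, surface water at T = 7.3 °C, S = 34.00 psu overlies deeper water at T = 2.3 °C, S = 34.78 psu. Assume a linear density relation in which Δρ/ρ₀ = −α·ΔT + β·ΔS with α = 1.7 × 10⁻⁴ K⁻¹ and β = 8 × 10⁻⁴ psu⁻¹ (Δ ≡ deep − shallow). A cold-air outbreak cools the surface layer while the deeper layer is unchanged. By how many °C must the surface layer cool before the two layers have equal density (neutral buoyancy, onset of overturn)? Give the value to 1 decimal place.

8.7 °C

Neutral buoyancy requires Δρ = 0, i.e. −α(T_deep − T_surf′) + β(S_deep − S_surf) = 0.
T_surf′ = T_deep − (β/α)·ΔS = 2.3 − (8 × 10⁻⁴/1.7 × 10⁻⁴)·(+0.78) = -1.371 °C.
Cooling required: 7.3 − (-1.371) = 8.671 °C.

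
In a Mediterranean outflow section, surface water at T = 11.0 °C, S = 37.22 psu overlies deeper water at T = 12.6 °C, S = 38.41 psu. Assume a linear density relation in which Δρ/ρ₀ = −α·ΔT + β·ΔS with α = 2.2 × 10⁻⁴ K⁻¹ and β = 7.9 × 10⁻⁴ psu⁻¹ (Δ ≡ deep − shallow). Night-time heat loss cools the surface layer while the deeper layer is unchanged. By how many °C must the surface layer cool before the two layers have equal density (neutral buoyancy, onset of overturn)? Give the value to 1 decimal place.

Neutral buoyancy requires Δρ = 0, i.e. −α(T_deep − T_surf′) + β(S_deep − S_surf) = 0.
T_surf′ = T_deep − (β/α)·ΔS = 12.6 − (7.9 × 10⁻⁴/2.2 × 10⁻⁴)·(+1.19) = 8.327 °C.
Cooling required: 11.0 − (8.327) = 2.673 °C.

2.7 °C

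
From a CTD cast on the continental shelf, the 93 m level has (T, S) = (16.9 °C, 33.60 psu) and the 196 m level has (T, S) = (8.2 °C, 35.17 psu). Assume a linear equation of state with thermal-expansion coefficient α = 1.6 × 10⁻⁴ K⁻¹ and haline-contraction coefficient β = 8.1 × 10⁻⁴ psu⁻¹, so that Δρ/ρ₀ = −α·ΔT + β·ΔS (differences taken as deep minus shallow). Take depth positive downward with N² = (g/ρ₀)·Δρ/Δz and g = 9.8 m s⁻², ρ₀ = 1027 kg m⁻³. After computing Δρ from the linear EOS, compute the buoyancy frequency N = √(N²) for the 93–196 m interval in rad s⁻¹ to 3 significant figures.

ΔT = -8.7 K, ΔS = +1.57 psu (deep − shallow).
Δρ/ρ₀ = −αΔT + βΔS = 1.392 × 10⁻³ + 1.2717 × 10⁻³ = 2.6637 × 10⁻³, so Δρ ≈ 2.736 kg m⁻³.
N² = (g/ρ₀)·Δρ/Δz = g·(Δρ/ρ₀)/Δz = 9.8 × 2.6637 × 10⁻³ / 103 = 2.5344 × 10⁻⁴ s⁻².
N = √(2.5344 × 10⁻⁴) = 0.015920 rad s⁻¹ ≈ 0.0159 rad s⁻¹.

0.0159 rad s⁻¹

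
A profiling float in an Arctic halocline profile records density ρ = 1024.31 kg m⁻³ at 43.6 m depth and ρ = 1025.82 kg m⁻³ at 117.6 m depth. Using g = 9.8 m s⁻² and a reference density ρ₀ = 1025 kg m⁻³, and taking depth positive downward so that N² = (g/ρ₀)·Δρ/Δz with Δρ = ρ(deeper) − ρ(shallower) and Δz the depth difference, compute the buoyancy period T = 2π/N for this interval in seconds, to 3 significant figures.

Δρ = 1025.82 − 1024.31 = 1.51 kg m⁻³ over Δz = 117.6 − 43.6 = 74 m.
N² = (9.8/1025) × (1.51/74) = 1.9510 × 10⁻⁴ s⁻².
N = √(1.9510 × 10⁻⁴) = 0.013968 rad s⁻¹, so T = 2π/N = 449.83 s ≈ 450 s.

450 s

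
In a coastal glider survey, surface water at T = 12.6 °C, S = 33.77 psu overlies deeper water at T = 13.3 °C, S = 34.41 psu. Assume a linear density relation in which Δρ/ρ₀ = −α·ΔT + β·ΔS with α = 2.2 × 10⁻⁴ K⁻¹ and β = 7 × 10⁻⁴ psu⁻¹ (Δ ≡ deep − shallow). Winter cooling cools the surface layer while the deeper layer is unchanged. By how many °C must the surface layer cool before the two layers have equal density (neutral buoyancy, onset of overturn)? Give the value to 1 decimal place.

1.3 °C

Neutral buoyancy requires Δρ = 0, i.e. −α(T_deep − T_surf′) + β(S_deep − S_surf) = 0.
T_surf′ = T_deep − (β/α)·ΔS = 13.3 − (7 × 10⁻⁴/2.2 × 10⁻⁴)·(+0.64) = 11.264 °C.
Cooling required: 12.6 − (11.264) = 1.336 °C.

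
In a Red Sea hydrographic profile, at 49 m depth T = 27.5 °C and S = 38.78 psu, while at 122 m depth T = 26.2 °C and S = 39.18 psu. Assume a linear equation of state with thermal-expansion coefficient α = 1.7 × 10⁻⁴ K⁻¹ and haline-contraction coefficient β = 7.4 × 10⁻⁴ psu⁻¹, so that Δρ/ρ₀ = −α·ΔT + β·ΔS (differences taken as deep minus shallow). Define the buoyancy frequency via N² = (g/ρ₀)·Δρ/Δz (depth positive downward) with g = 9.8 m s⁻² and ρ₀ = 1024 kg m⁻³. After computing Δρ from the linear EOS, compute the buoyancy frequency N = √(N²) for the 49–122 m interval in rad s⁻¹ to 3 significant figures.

ΔT = -1.3 K, ΔS = +0.40 psu (deep − shallow).
Δρ/ρ₀ = −αΔT + βΔS = 2.21 × 10⁻⁴ + 2.96 × 10⁻⁴ = 5.17 × 10⁻⁴, so Δρ ≈ 0.5294 kg m⁻³.
N² = (g/ρ₀)·Δρ/Δz = g·(Δρ/ρ₀)/Δz = 9.8 × 5.17 × 10⁻⁴ / 73 = 6.9405 × 10⁻⁵ s⁻².
N = √(6.9405 × 10⁻⁵) = 8.3310 × 10⁻³ rad s⁻¹ ≈ 8.33 × 10⁻³ rad s⁻¹.

8.33 × 10⁻³ rad s⁻¹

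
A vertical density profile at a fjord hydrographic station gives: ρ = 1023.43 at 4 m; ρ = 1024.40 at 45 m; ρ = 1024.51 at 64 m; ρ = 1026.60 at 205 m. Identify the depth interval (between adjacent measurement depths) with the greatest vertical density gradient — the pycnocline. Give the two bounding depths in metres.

Compute the density gradient over each adjacent pair:
  4–45 m: Δρ/Δz = 0.97/41 = 0.024 kg m⁻⁴
  45–64 m: Δρ/Δz = 0.11/19 = 5.8 × 10⁻³ kg m⁻⁴
  64–205 m: Δρ/Δz = 2.09/141 = 0.015 kg m⁻⁴
The largest gradient is in the 4–45 m interval — the pycnocline.

4–45 m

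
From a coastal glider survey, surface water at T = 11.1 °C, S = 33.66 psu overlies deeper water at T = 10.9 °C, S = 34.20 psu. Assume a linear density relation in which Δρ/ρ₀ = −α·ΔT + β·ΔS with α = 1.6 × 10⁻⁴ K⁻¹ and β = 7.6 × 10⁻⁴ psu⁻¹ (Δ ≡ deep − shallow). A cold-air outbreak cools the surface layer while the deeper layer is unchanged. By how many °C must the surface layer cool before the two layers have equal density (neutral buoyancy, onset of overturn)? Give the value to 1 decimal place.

Neutral buoyancy requires Δρ = 0, i.e. −α(T_deep − T_surf′) + β(S_deep − S_surf) = 0.
T_surf′ = T_deep − (β/α)·ΔS = 10.9 − (7.6 × 10⁻⁴/1.6 × 10⁻⁴)·(+0.54) = 8.335 °C.
Cooling required: 11.1 − (8.335) = 2.765 °C.

2.8 °C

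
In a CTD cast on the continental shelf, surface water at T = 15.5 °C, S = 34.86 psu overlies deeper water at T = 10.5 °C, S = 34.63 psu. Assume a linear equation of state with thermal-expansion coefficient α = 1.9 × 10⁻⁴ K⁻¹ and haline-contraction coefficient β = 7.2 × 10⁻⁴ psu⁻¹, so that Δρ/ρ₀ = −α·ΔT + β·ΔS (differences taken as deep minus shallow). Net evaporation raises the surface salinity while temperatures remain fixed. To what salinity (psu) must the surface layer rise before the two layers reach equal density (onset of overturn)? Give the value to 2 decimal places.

35.95 psu

Neutral buoyancy requires −α(T_deep − T_surf) + β(S_deep − S_surf′) = 0.
S_surf′ = S_deep − (α/β)·ΔT = 34.63 − (1.9 × 10⁻⁴/7.2 × 10⁻⁴)·(-5.0) = 35.9494 psu.
Increase required: 35.9494 − 34.86 = 1.0894 psu.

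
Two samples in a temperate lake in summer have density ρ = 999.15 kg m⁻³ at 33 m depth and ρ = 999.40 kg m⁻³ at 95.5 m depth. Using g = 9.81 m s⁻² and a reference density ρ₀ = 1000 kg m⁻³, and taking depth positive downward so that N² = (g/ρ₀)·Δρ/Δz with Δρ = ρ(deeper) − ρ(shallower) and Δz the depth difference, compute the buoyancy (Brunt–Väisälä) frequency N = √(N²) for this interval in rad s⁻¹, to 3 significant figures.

Δρ = 999.40 − 999.15 = 0.25 kg m⁻³ over Δz = 95.5 − 33 = 62.5 m.
N² = (9.81/1000) × (0.25/62.5) = 3.9240 × 10⁻⁵ s⁻².
N = √(3.9240 × 10⁻⁵) = 6.2642 × 10⁻³ rad s⁻¹ ≈ 6.26 × 10⁻³ rad s⁻¹.
Since Δρ > 0 the layer is stably stratified.

6.26 × 10⁻³ rad s⁻¹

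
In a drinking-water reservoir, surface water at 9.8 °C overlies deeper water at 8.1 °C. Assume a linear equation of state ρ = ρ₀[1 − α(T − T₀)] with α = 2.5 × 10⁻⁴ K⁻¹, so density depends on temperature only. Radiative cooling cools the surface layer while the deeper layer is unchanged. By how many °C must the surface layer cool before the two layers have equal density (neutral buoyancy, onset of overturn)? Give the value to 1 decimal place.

With temperature the only control, equal density requires T_surf′ = T_deep.
T_surf′ = 8.1 °C.
Cooling required: 9.8 − 8.1 = 1.7 °C.

1.7 °C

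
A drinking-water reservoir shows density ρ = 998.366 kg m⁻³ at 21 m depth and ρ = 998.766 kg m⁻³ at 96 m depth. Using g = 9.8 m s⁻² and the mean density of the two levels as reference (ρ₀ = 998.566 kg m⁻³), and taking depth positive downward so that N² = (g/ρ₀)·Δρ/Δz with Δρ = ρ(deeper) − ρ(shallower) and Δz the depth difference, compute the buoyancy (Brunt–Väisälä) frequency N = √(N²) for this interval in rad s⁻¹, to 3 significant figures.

Δρ = 998.766 − 998.366 = 0.400 kg m⁻³ over Δz = 96 − 21 = 75 m.
N² = (9.8/998.566) × (0.400/75) = 5.2342 × 10⁻⁵ s⁻².
N = √(5.2342 × 10⁻⁵) = 7.2348 × 10⁻³ rad s⁻¹ ≈ 7.23 × 10⁻³ rad s⁻¹.

7.23 × 10⁻³ rad s⁻¹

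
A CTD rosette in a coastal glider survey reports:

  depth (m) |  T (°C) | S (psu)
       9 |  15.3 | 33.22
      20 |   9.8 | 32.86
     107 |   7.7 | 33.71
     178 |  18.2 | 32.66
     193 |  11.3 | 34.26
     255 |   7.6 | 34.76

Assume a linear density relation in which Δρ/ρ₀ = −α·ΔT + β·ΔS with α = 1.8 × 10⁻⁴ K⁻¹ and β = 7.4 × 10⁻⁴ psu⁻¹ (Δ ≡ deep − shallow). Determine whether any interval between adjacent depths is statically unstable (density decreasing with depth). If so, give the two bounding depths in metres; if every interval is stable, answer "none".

Evaluate Δρ/ρ₀ = −αΔT + βΔS across each adjacent pair:
  9–20 m: −αΔT+βΔS = −(1.8 × 10⁻⁴)(-5.5)+(7.4 × 10⁻⁴)(-0.36) = 7.2 × 10⁻⁴ → stable
  20–107 m: −αΔT+βΔS = −(1.8 × 10⁻⁴)(-2.1)+(7.4 × 10⁻⁴)(+0.85) = 1.0 × 10⁻³ → stable
  107–178 m: −αΔT+βΔS = −(1.8 × 10⁻⁴)(+10.5)+(7.4 × 10⁻⁴)(-1.05) = -2.7 × 10⁻³ → UNSTABLE
  178–193 m: −αΔT+βΔS = −(1.8 × 10⁻⁴)(-6.9)+(7.4 × 10⁻⁴)(+1.60) = 2.4 × 10⁻³ → stable
  193–255 m: −αΔT+βΔS = −(1.8 × 10⁻⁴)(-3.7)+(7.4 × 10⁻⁴)(+0.50) = 1.0 × 10⁻³ → stable
The 107–178 m interval has Δρ < 0: lighter water underlies denser water.

107–178 m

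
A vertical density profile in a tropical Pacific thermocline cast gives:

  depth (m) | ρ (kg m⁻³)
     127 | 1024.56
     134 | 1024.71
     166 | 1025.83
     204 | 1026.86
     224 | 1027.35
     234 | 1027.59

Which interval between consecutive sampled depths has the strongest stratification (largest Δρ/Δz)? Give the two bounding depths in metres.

Compute the density gradient over each adjacent pair:
  127–134 m: Δρ/Δz = 0.15/7 = 0.021 kg m⁻⁴
  134–166 m: Δρ/Δz = 1.12/32 = 0.035 kg m⁻⁴
  166–204 m: Δρ/Δz = 1.03/38 = 0.027 kg m⁻⁴
  204–224 m: Δρ/Δz = 0.49/20 = 0.025 kg m⁻⁴
  224–234 m: Δρ/Δz = 0.24/10 = 0.024 kg m⁻⁴
The largest gradient is in the 134–166 m interval — the pycnocline.

134–166 m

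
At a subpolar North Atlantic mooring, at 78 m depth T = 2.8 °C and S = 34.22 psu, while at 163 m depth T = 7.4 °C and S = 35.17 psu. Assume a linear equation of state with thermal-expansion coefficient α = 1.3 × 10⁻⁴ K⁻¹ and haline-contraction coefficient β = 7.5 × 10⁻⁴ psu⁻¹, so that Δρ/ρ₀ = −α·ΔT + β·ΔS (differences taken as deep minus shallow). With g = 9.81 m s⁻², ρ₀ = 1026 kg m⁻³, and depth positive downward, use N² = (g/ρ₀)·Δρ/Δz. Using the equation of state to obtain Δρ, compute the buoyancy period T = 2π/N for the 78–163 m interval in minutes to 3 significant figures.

28.8 min

ΔT = +4.6 K, ΔS = +0.95 psu (deep − shallow).
Δρ/ρ₀ = −αΔT + βΔS = -5.98 × 10⁻⁴ + 7.125 × 10⁻⁴ = 1.145 × 10⁻⁴, so Δρ ≈ 0.1175 kg m⁻³.
N² = (g/ρ₀)·Δρ/Δz = g·(Δρ/ρ₀)/Δz = 9.81 × 1.145 × 10⁻⁴ / 85 = 1.3215 × 10⁻⁵ s⁻².
N = √(1.3215 × 10⁻⁵) = 3.6352 × 10⁻³ rad s⁻¹ → T = 2π/N = 1.7284 × 10³ s = 28.807 min ≈ 28.8 min.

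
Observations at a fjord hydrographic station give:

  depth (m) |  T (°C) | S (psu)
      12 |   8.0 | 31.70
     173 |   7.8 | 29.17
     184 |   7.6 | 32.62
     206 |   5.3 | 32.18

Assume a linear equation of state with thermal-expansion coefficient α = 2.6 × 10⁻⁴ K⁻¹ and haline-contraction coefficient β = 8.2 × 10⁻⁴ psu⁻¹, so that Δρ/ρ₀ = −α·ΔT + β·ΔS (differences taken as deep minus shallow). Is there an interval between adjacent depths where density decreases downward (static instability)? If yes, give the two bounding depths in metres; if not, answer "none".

Evaluate Δρ/ρ₀ = −αΔT + βΔS across each adjacent pair:
  12–173 m: −αΔT+βΔS = −(2.6 × 10⁻⁴)(-0.2)+(8.2 × 10⁻⁴)(-2.53) = -2.0 × 10⁻³ → UNSTABLE
  173–184 m: −αΔT+βΔS = −(2.6 × 10⁻⁴)(-0.2)+(8.2 × 10⁻⁴)(+3.45) = 2.9 × 10⁻³ → stable
  184–206 m: −αΔT+βΔS = −(2.6 × 10⁻⁴)(-2.3)+(8.2 × 10⁻⁴)(-0.44) = 2.4 × 10⁻⁴ → stable
The 12–173 m interval has Δρ < 0: lighter water underlies denser water.

12–173 m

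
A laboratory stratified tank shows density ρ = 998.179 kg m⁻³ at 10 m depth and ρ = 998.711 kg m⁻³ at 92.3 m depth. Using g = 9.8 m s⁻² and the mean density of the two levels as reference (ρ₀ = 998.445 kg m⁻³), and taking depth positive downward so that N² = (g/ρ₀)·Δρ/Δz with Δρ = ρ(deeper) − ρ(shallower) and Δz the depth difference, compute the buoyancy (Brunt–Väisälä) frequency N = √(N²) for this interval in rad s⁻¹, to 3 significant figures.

Δρ = 998.711 − 998.179 = 0.532 kg m⁻³ over Δz = 92.3 − 10 = 82.3 m.
N² = (9.8/998.445) × (0.532/82.3) = 6.3447 × 10⁻⁵ s⁻².
N = √(6.3447 × 10⁻⁵) = 7.9654 × 10⁻³ rad s⁻¹ ≈ 7.97 × 10⁻³ rad s⁻¹.

7.97 × 10⁻³ rad s⁻¹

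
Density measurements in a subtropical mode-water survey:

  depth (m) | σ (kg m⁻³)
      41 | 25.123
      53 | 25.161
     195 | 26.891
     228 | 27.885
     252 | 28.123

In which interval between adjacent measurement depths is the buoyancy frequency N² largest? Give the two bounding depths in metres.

195–228 m

Compute the density gradient over each adjacent pair:
  41–53 m: Δρ/Δz = 0.038/12 = 3.2 × 10⁻³ kg m⁻⁴
  53–195 m: Δρ/Δz = 1.730/142 = 0.012 kg m⁻⁴
  195–228 m: Δρ/Δz = 0.994/33 = 0.030 kg m⁻⁴
  228–252 m: Δρ/Δz = 0.238/24 = 9.9 × 10⁻³ kg m⁻⁴
The largest gradient is in the 195–228 m interval — the pycnocline.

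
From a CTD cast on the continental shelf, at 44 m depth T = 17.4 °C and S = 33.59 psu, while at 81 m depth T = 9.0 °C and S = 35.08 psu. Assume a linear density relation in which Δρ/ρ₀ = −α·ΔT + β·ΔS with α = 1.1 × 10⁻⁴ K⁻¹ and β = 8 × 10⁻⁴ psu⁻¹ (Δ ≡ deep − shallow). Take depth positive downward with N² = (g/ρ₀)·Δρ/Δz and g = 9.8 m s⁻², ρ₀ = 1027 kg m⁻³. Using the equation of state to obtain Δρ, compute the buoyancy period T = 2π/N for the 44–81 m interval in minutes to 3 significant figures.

ΔT = -8.4 K, ΔS = +1.49 psu (deep − shallow).
Δρ/ρ₀ = −αΔT + βΔS = 9.24 × 10⁻⁴ + 1.192 × 10⁻³ = 2.116 × 10⁻³, so Δρ ≈ 2.173 kg m⁻³.
N² = (g/ρ₀)·Δρ/Δz = g·(Δρ/ρ₀)/Δz = 9.8 × 2.116 × 10⁻³ / 37 = 5.6045 × 10⁻⁴ s⁻².
N = √(5.6045 × 10⁻⁴) = 0.023674 rad s⁻¹ → T = 2π/N = 265.40 s = 4.4233 min ≈ 4.42 min.

4.42 min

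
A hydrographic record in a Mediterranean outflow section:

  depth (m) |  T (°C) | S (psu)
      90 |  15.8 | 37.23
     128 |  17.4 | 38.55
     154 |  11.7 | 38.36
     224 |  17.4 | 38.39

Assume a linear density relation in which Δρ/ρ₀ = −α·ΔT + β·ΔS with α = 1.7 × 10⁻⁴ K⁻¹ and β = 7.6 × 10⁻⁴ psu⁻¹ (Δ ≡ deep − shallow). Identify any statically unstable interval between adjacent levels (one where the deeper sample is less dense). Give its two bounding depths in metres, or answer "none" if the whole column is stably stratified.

154–224 m

Evaluate Δρ/ρ₀ = −αΔT + βΔS across each adjacent pair:
  90–128 m: −αΔT+βΔS = −(1.7 × 10⁻⁴)(+1.6)+(7.6 × 10⁻⁴)(+1.32) = 7.3 × 10⁻⁴ → stable
  128–154 m: −αΔT+βΔS = −(1.7 × 10⁻⁴)(-5.7)+(7.6 × 10⁻⁴)(-0.19) = 8.2 × 10⁻⁴ → stable
  154–224 m: −αΔT+βΔS = −(1.7 × 10⁻⁴)(+5.7)+(7.6 × 10⁻⁴)(+0.03) = -9.5 × 10⁻⁴ → UNSTABLE
The 154–224 m interval has Δρ < 0: lighter water underlies denser water.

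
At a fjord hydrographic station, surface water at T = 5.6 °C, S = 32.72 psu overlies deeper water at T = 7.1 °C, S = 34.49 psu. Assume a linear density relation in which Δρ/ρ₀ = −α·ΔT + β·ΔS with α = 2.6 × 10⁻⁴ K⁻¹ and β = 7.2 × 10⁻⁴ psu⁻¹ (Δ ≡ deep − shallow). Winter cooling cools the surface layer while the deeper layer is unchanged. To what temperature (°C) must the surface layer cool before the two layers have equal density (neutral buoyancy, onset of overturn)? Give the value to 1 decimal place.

2.2 °C

Neutral buoyancy requires Δρ = 0, i.e. −α(T_deep − T_surf′) + β(S_deep − S_surf) = 0.
T_surf′ = T_deep − (β/α)·ΔS = 7.1 − (7.2 × 10⁻⁴/2.6 × 10⁻⁴)·(+1.77) = 2.198 °C.
Cooling required: 5.6 − (2.198) = 3.402 °C.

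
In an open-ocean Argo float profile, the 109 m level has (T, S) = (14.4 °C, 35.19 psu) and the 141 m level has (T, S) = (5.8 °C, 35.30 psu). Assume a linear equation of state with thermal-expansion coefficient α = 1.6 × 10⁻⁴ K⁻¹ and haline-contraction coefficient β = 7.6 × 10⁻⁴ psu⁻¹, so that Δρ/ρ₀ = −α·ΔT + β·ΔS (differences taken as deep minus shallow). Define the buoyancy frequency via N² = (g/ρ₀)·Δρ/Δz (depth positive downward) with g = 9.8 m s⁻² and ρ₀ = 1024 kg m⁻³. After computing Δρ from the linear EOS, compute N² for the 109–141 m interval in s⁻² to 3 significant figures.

4.47 × 10⁻⁴ s⁻²

ΔT = -8.6 K, ΔS = +0.11 psu (deep − shallow).
Δρ/ρ₀ = −αΔT + βΔS = 1.376 × 10⁻³ + 8.36 × 10⁻⁵ = 1.4596 × 10⁻³, so Δρ ≈ 1.495 kg m⁻³.
N² = (g/ρ₀)·Δρ/Δz = g·(Δρ/ρ₀)/Δz = 9.8 × 1.4596 × 10⁻³ / 32 = 4.4700 × 10⁻⁴ s⁻² ≈ 4.47 × 10⁻⁴ s⁻².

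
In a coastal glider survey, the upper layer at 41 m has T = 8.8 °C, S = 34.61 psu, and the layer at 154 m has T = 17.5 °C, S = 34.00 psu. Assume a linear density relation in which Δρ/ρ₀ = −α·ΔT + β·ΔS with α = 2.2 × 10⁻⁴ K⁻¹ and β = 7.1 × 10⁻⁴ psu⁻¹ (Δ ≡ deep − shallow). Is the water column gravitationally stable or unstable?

unstable

ΔT = 17.5 − 8.8 = +8.7 K and ΔS = 34.00 − 34.61 = -0.61 psu (deep − shallow).
−αΔT = -1.914 × 10⁻³; βΔS = -4.331 × 10⁻⁴; sum Δρ/ρ₀ = -2.3471 × 10⁻³.
Δρ/ρ₀ < 0, so Δρ < 0: deeper water is lighter → statically unstable; the column would overturn.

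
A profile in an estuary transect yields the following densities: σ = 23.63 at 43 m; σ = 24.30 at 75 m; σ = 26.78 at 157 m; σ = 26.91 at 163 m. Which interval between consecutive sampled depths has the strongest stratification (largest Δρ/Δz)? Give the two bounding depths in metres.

75–157 m

Compute the density gradient over each adjacent pair:
  43–75 m: Δρ/Δz = 0.67/32 = 0.021 kg m⁻⁴
  75–157 m: Δρ/Δz = 2.48/82 = 0.030 kg m⁻⁴
  157–163 m: Δρ/Δz = 0.13/6 = 0.022 kg m⁻⁴
The largest gradient is in the 75–157 m interval — the pycnocline.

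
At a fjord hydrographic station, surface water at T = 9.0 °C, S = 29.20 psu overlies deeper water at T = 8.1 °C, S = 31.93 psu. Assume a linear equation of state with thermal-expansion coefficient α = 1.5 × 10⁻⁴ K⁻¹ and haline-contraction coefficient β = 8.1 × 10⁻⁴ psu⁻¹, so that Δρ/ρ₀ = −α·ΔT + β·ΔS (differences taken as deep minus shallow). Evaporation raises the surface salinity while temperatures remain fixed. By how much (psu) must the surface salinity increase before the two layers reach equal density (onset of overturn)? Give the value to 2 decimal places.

2.90 psu

Neutral buoyancy requires −α(T_deep − T_surf) + β(S_deep − S_surf′) = 0.
S_surf′ = S_deep − (α/β)·ΔT = 31.93 − (1.5 × 10⁻⁴/8.1 × 10⁻⁴)·(-0.9) = 32.0967 psu.
Increase required: 32.0967 − 29.20 = 2.8967 psu.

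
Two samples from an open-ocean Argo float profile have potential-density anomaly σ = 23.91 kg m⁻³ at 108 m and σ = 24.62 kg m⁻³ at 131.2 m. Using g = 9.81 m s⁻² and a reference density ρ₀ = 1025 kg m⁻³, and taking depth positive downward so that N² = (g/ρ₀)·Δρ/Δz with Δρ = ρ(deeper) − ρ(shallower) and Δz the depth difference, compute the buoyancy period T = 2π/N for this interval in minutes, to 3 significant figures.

6.12 min

Δρ = 1024.62 − 1023.91 = 0.71 kg m⁻³ over Δz = 131.2 − 108 = 23.2 m.
N² = (9.81/1025) × (0.71/23.2) = 2.9290 × 10⁻⁴ s⁻².
N = √(2.9290 × 10⁻⁴) = 0.017114 rad s⁻¹, so T = 2π/N = 367.14 s = 6.1190 min ≈ 6.12 min.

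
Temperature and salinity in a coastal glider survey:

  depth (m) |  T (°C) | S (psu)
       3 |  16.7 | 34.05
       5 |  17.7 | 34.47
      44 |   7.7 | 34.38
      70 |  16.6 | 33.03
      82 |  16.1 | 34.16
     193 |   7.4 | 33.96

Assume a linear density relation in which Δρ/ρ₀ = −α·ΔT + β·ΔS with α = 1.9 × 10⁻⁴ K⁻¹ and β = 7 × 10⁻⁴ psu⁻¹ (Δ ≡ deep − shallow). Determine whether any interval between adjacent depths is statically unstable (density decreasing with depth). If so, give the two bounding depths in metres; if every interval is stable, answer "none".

Evaluate Δρ/ρ₀ = −αΔT + βΔS across each adjacent pair:
  3–5 m: −αΔT+βΔS = −(1.9 × 10⁻⁴)(+1.0)+(7 × 10⁻⁴)(+0.42) = 1.0 × 10⁻⁴ → stable
  5–44 m: −αΔT+βΔS = −(1.9 × 10⁻⁴)(-10.0)+(7 × 10⁻⁴)(-0.09) = 1.8 × 10⁻³ → stable
  44–70 m: −αΔT+βΔS = −(1.9 × 10⁻⁴)(+8.9)+(7 × 10⁻⁴)(-1.35) = -2.6 × 10⁻³ → UNSTABLE
  70–82 m: −αΔT+βΔS = −(1.9 × 10⁻⁴)(-0.5)+(7 × 10⁻⁴)(+1.13) = 8.9 × 10⁻⁴ → stable
  82–193 m: −αΔT+βΔS = −(1.9 × 10⁻⁴)(-8.7)+(7 × 10⁻⁴)(-0.20) = 1.5 × 10⁻³ → stable
The 44–70 m interval has Δρ < 0: lighter water underlies denser water.

44–70 m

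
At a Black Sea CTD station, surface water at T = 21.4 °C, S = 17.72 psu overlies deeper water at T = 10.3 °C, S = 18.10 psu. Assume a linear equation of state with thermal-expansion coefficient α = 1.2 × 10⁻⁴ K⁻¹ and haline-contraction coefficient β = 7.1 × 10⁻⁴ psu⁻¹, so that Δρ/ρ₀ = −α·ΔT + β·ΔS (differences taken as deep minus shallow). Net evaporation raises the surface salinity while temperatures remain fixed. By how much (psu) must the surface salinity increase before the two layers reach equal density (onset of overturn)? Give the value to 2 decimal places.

Neutral buoyancy requires −α(T_deep − T_surf) + β(S_deep − S_surf′) = 0.
S_surf′ = S_deep − (α/β)·ΔT = 18.10 − (1.2 × 10⁻⁴/7.1 × 10⁻⁴)·(-11.1) = 19.9761 psu.
Increase required: 19.9761 − 17.72 = 2.2561 psu.

2.26 psu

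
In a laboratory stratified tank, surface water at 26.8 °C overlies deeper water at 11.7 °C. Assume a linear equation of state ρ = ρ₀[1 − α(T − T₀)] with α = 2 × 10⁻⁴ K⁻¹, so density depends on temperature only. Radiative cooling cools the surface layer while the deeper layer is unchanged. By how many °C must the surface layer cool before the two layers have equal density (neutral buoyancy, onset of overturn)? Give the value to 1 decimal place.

15.1 °C

With temperature the only control, equal density requires T_surf′ = T_deep.
T_surf′ = 11.7 °C.
Cooling required: 26.8 − 11.7 = 15.1 °C.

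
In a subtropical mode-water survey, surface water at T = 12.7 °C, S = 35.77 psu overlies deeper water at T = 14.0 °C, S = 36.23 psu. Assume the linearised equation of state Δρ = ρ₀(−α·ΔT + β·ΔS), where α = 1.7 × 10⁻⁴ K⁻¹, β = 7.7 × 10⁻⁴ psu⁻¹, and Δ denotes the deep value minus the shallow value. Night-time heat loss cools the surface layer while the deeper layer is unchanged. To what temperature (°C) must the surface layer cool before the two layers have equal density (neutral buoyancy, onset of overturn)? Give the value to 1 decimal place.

Neutral buoyancy requires Δρ = 0, i.e. −α(T_deep − T_surf′) + β(S_deep − S_surf) = 0.
T_surf′ = T_deep − (β/α)·ΔS = 14.0 − (7.7 × 10⁻⁴/1.7 × 10⁻⁴)·(+0.46) = 11.916 °C.
Cooling required: 12.7 − (11.916) = 0.784 °C.

11.9 °C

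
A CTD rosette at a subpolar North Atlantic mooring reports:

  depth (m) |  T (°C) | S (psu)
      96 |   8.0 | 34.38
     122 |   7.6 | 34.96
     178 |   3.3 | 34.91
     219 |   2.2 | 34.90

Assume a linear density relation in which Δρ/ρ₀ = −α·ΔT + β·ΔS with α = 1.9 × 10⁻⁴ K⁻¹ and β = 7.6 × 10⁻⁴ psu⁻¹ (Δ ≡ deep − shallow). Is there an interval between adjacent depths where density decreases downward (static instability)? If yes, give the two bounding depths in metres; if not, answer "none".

Evaluate Δρ/ρ₀ = −αΔT + βΔS across each adjacent pair:
  96–122 m: −αΔT+βΔS = −(1.9 × 10⁻⁴)(-0.4)+(7.6 × 10⁻⁴)(+0.58) = 5.2 × 10⁻⁴ → stable
  122–178 m: −αΔT+βΔS = −(1.9 × 10⁻⁴)(-4.3)+(7.6 × 10⁻⁴)(-0.05) = 7.8 × 10⁻⁴ → stable
  178–219 m: −αΔT+βΔS = −(1.9 × 10⁻⁴)(-1.1)+(7.6 × 10⁻⁴)(-0.01) = 2.0 × 10⁻⁴ → stable
Every interval has Δρ > 0: the column is stably stratified throughout.

none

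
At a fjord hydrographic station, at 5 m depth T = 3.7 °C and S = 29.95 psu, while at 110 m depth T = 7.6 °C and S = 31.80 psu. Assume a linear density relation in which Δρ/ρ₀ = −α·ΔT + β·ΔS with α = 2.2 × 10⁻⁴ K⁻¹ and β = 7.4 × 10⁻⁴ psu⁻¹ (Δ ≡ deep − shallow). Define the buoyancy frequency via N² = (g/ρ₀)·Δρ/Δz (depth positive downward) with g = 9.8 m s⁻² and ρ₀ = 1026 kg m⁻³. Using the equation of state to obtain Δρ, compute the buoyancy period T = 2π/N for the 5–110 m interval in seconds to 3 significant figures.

910 s

ΔT = +3.9 K, ΔS = +1.85 psu (deep − shallow).
Δρ/ρ₀ = −αΔT + βΔS = -8.58 × 10⁻⁴ + 1.369 × 10⁻³ = 5.11 × 10⁻⁴, so Δρ ≈ 0.5243 kg m⁻³.
N² = (g/ρ₀)·Δρ/Δz = g·(Δρ/ρ₀)/Δz = 9.8 × 5.11 × 10⁻⁴ / 105 = 4.7693 × 10⁻⁵ s⁻².
N = √(4.7693 × 10⁻⁵) = 6.9060 × 10⁻³ rad s⁻¹ → T = 2π/N = 909.82 s ≈ 910 s.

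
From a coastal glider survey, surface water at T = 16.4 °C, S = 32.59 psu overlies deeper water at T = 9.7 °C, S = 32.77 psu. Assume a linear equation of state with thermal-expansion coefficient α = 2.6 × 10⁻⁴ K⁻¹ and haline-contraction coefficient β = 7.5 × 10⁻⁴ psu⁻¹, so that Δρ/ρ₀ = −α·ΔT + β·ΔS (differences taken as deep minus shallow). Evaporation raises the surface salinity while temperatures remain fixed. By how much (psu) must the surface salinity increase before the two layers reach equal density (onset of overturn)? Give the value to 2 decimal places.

Neutral buoyancy requires −α(T_deep − T_surf) + β(S_deep − S_surf′) = 0.
S_surf′ = S_deep − (α/β)·ΔT = 32.77 − (2.6 × 10⁻⁴/7.5 × 10⁻⁴)·(-6.7) = 35.0927 psu.
Increase required: 35.0927 − 32.59 = 2.5027 psu.

2.50 psu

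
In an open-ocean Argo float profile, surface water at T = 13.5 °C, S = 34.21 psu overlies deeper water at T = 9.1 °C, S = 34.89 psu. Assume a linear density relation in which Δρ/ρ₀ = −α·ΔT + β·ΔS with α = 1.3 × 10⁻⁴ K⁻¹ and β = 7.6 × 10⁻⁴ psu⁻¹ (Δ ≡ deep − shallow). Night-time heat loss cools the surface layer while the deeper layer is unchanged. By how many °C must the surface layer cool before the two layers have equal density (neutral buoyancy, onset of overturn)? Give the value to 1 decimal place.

Neutral buoyancy requires Δρ = 0, i.e. −α(T_deep − T_surf′) + β(S_deep − S_surf) = 0.
T_surf′ = T_deep − (β/α)·ΔS = 9.1 − (7.6 × 10⁻⁴/1.3 × 10⁻⁴)·(+0.68) = 5.125 °C.
Cooling required: 13.5 − (5.125) = 8.375 °C.

8.4 °C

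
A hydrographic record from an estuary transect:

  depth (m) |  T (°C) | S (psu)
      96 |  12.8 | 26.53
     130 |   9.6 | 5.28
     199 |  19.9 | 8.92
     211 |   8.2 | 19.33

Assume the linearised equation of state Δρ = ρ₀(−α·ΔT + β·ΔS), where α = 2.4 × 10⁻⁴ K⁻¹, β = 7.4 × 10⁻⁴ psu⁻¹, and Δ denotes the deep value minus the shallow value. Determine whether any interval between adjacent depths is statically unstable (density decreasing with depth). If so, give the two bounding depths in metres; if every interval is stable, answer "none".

96–130 m

Evaluate Δρ/ρ₀ = −αΔT + βΔS across each adjacent pair:
  96–130 m: −αΔT+βΔS = −(2.4 × 10⁻⁴)(-3.2)+(7.4 × 10⁻⁴)(-21.25) = -0.015 → UNSTABLE
  130–199 m: −αΔT+βΔS = −(2.4 × 10⁻⁴)(+10.3)+(7.4 × 10⁻⁴)(+3.64) = 2.2 × 10⁻⁴ → stable
  199–211 m: −αΔT+βΔS = −(2.4 × 10⁻⁴)(-11.7)+(7.4 × 10⁻⁴)(+10.41) = 0.011 → stable
The 96–130 m interval has Δρ < 0: lighter water underlies denser water.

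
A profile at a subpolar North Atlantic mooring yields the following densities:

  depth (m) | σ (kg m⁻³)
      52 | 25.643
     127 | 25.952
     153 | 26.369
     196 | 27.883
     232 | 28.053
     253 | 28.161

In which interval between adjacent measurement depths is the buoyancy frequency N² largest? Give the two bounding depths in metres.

Compute the density gradient over each adjacent pair:
  52–127 m: Δρ/Δz = 0.309/75 = 4.1 × 10⁻³ kg m⁻⁴
  127–153 m: Δρ/Δz = 0.417/26 = 0.016 kg m⁻⁴
  153–196 m: Δρ/Δz = 1.514/43 = 0.035 kg m⁻⁴
  196–232 m: Δρ/Δz = 0.170/36 = 4.7 × 10⁻³ kg m⁻⁴
  232–253 m: Δρ/Δz = 0.108/21 = 5.1 × 10⁻³ kg m⁻⁴
The largest gradient is in the 153–196 m interval — the pycnocline.

153–196 m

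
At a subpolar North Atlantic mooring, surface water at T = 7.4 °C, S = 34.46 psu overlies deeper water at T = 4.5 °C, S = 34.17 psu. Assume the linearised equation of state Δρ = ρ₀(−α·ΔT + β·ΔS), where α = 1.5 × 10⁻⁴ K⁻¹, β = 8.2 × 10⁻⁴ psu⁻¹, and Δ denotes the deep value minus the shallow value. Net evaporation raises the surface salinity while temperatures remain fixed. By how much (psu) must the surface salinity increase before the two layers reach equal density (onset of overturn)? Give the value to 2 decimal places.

0.24 psu

Neutral buoyancy requires −α(T_deep − T_surf) + β(S_deep − S_surf′) = 0.
S_surf′ = S_deep − (α/β)·ΔT = 34.17 − (1.5 × 10⁻⁴/8.2 × 10⁻⁴)·(-2.9) = 34.7005 psu.
Increase required: 34.7005 − 34.46 = 0.2405 psu.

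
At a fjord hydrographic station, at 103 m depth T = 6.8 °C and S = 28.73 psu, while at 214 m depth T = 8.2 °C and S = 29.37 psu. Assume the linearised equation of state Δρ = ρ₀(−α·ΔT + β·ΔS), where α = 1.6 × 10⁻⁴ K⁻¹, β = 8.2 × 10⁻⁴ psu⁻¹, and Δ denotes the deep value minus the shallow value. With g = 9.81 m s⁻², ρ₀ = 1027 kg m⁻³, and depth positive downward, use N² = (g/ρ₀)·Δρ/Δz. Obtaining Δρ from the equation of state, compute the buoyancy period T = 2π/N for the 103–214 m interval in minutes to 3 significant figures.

20.3 min

ΔT = +1.4 K, ΔS = +0.64 psu (deep − shallow).
Δρ/ρ₀ = −αΔT + βΔS = -2.24 × 10⁻⁴ + 5.248 × 10⁻⁴ = 3.008 × 10⁻⁴, so Δρ ≈ 0.3089 kg m⁻³.
N² = (g/ρ₀)·Δρ/Δz = g·(Δρ/ρ₀)/Δz = 9.81 × 3.008 × 10⁻⁴ / 111 = 2.6584 × 10⁻⁵ s⁻².
N = √(2.6584 × 10⁻⁵) = 5.1560 × 10⁻³ rad s⁻¹ → T = 2π/N = 1.2186 × 10³ s = 20.310 min ≈ 20.3 min.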